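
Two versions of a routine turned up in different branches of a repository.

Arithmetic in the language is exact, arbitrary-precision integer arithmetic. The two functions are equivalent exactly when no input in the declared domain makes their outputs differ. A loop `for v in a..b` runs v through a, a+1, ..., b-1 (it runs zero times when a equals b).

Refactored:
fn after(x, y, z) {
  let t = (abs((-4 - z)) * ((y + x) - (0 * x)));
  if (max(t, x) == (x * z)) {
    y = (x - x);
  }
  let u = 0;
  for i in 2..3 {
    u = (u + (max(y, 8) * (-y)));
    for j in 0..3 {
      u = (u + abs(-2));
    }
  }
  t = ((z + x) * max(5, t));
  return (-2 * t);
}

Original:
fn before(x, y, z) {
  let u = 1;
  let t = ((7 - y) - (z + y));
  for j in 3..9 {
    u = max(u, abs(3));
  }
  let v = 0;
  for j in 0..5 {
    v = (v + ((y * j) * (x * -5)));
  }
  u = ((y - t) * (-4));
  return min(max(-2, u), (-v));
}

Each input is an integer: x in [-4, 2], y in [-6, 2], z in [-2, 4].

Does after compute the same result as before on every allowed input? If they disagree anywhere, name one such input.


These are not equivalent — on x=-4, y=-6, z=-2 the outputs split (108 vs 60).
before: u becomes 1; next t becomes 21; next at j=3:; next u becomes 3; next at j=4:; next u becomes 3; next at j=5:; next u becomes 3; next at j=6:; next u becomes 3; next at j=7:; next u becomes 3; next at j=8:; next u becomes 3; next v becomes 0; next at j=0:; next v becomes 0; next at j=1:; next v becomes -120; next at j=2:; next v becomes -360; next at j=3:; next v becomes -720; next at j=4:; next v becomes -1200; next u becomes 108; next final value 108
after: t becomes -20; next (max(t, x) == (x * z)) evaluates to false; next u becomes 0; next at i=2:; next u becomes 48; next at j=0:; next u becomes 50; next at j=1:; next u becomes 52; next at j=2:; next u becomes 54; next t becomes -30; next final value 60
verdict: not equivalent; witness: x=-4, y=-6, z=-2


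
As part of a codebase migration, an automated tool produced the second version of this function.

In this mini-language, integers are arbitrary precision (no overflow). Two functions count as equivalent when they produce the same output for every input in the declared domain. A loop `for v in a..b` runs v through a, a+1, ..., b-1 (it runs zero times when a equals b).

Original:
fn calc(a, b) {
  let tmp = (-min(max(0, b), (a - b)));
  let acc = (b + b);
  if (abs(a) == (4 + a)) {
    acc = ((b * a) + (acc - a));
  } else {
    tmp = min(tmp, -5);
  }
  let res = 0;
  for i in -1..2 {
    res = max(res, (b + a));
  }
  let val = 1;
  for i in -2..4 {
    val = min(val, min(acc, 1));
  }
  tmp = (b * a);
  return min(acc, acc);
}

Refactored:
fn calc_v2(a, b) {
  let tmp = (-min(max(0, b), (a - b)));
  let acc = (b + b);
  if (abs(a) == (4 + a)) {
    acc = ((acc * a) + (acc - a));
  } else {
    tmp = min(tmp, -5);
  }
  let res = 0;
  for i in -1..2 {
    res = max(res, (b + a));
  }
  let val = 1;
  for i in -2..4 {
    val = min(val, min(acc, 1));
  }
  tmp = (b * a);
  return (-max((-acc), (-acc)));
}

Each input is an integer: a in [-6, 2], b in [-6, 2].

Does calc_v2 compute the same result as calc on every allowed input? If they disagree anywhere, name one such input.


These are not equivalent — on a=-2, b=-6 the outputs split (2 vs 14).
calc: tmp = 0; acc = -12; (abs(a) == (4 + a)) -> true; acc = 2; res = 0; [i=-1]; res = 0; [i=0]; res = 0; [i=1]; res = 0; val = 1; [i=-2]; val = 1; [i=-1]; val = 1; [i=0]; val = 1; [i=1]; val = 1; [i=2]; val = 1; [i=3]; val = 1; tmp = 12; return 2
calc_v2: tmp = 0; acc = -12; (abs(a) == (4 + a)) -> true; acc = 14; res = 0; [i=-1]; res = 0; [i=0]; res = 0; [i=1]; res = 0; val = 1; [i=-2]; val = 1; [i=-1]; val = 1; [i=0]; val = 1; [i=1]; val = 1; [i=2]; val = 1; [i=3]; val = 1; tmp = 12; return 14
verdict: not equivalent; witness: a=-2, b=-6


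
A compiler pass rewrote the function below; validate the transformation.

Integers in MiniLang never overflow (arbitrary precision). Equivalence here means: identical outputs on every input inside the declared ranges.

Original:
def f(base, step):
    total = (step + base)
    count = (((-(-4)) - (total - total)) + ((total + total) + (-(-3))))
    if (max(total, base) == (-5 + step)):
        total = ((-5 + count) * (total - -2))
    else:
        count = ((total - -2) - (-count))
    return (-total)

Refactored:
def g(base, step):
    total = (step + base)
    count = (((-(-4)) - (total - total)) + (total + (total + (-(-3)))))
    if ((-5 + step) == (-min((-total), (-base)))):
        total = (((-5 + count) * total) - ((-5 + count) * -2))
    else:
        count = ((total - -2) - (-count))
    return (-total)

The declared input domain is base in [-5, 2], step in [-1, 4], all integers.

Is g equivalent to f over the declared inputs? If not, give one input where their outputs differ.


Comparing the listings, the differences include: arithmetic usage differs; constant usage differs; min/max/abs usage differs.
Spot check at base=0, step=-1 — f: total = -1; count = 5; (max(total, base) == (-5 + step)) -> false; count = 6; return 1. g: total = -1; count = 5; ((-5 + step) == (-min((-total), (-base)))) -> false; count = 6; return 1. Both give 1.
An exhaustive pass over the 48 declared inputs shows identical outputs.
verdict: equivalent


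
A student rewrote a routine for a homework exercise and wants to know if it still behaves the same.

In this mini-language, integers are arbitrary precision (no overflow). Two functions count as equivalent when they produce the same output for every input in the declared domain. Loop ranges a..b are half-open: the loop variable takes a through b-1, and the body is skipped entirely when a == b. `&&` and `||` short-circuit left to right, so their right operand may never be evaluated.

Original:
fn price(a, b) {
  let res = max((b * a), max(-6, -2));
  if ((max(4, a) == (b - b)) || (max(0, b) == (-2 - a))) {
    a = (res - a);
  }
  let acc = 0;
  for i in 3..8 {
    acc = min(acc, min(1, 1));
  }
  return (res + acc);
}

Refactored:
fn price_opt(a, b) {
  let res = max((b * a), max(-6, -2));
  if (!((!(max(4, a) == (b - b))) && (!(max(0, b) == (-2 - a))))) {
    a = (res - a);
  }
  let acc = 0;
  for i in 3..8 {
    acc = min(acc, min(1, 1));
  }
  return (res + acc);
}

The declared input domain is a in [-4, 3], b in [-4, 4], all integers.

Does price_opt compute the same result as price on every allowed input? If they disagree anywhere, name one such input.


Side by side, the visible changes include: boolean connective usage differs.
Spot check at a=3, b=3 — price: res := 9 | ((max(4, a) == (b - b)) || (max(0, b) == (-2 - a))): false | acc := 0 | iter i=3: | acc := 0 | iter i=4: | acc := 0 | iter i=5: | acc := 0 | iter i=6: | acc := 0 | iter i=7: | acc := 0 | result 9. price_opt: res := 9 | (!((!(max(4, a) == (b - b))) && (!(max(0, b) == (-2 - a))))): false | acc := 0 | iter i=3: | acc := 0 | iter i=4: | acc := 0 | iter i=5: | acc := 0 | iter i=6: | acc := 0 | iter i=7: | acc := 0 | result 9. Both give 9.
An exhaustive pass over the 72 declared inputs shows identical outputs.
verdict: equivalent


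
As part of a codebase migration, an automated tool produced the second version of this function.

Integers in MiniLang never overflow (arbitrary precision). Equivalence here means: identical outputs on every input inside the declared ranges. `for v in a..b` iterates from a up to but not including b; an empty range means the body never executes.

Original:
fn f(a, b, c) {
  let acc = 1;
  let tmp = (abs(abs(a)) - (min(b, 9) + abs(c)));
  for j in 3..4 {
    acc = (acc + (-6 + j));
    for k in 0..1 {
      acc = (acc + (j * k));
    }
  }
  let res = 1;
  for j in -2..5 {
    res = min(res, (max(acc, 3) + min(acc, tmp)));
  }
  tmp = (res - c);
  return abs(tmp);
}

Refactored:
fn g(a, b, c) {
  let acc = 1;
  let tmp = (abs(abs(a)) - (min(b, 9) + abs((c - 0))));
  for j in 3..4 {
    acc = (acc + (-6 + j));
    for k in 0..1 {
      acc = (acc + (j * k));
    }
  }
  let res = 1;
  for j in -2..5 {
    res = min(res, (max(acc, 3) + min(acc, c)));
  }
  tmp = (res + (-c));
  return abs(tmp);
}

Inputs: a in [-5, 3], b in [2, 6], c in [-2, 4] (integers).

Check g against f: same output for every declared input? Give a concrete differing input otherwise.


These are not equivalent — on a=-5, b=4, c=4 the outputs split (4 vs 3).
f: acc becomes 1; next tmp becomes -3; next at j=3:; next acc becomes -2; next at k=0:; next acc becomes -2; next res becomes 1; next at j=-2:; next res becomes 0; next at j=-1:; next res becomes 0; next at j=0:; next res becomes 0; next at j=1:; next res becomes 0; next at j=2:; next res becomes 0; next at j=3:; next res becomes 0; next at j=4:; next res becomes 0; next tmp becomes -4; next final value 4
g: acc becomes 1; next tmp becomes -3; next at j=3:; next acc becomes -2; next at k=0:; next acc becomes -2; next res becomes 1; next at j=-2:; next res becomes 1; next at j=-1:; next res becomes 1; next at j=0:; next res becomes 1; next at j=1:; next res becomes 1; next at j=2:; next res becomes 1; next at j=3:; next res becomes 1; next at j=4:; next res becomes 1; next tmp becomes -3; next final value 3
verdict: not equivalent; witness: a=-5, b=4, c=4


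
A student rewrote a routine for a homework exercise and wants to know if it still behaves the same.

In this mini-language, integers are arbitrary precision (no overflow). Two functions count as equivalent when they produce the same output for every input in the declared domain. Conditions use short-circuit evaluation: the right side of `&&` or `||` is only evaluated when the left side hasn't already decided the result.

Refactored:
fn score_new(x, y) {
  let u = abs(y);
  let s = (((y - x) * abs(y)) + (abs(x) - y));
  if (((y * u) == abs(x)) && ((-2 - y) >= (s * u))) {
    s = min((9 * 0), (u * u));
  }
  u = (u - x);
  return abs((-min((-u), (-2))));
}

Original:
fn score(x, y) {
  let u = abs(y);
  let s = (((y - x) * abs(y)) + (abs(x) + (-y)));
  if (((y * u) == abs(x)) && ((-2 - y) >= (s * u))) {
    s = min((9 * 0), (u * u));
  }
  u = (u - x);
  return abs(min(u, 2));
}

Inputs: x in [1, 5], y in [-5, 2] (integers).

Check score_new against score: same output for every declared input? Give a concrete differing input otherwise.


Take x=1, y=-5.
score: u=5, then s=-24, then (((y * u) == abs(x)) && ((-2 - y) >= (s * u))) is false, then u=4, then returns 2
score_new: u=5, then s=-24, then (((y * u) == abs(x)) && ((-2 - y) >= (s * u))) is false, then u=4, then returns 4
2 and 4 differ, so these are not the same function on this domain.
verdict: not equivalent; witness: x=1, y=-5


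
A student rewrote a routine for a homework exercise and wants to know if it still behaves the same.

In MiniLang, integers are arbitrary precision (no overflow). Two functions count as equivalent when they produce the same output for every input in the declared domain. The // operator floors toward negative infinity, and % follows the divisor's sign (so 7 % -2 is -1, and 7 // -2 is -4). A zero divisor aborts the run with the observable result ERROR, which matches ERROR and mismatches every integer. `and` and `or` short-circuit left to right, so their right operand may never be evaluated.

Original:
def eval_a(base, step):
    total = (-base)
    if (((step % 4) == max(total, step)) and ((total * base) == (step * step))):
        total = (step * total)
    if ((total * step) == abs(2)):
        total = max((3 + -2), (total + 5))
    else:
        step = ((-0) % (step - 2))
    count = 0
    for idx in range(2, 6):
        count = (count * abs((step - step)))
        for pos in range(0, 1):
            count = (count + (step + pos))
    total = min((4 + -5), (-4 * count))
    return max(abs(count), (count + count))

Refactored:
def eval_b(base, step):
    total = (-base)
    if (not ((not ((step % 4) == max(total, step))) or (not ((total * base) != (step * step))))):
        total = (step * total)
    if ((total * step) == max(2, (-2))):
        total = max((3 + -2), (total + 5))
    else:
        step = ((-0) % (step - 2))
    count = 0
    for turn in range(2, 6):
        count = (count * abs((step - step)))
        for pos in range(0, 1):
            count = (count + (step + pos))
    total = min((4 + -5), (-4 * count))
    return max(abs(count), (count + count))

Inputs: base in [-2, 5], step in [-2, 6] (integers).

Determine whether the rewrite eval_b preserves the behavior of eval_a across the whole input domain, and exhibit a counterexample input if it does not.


There is a counterexample at base=-1, step=2: 4 on one side, ERROR on the other.
eval_a: total becomes 1; next (((step % 4) == max(total, step)) and ((total * base) == (step * step))) evaluates to false; next ((total * step) == abs(2)) evaluates to true; next total becomes 6; next count becomes 0; next at idx=2:; next count becomes 0; next at pos=0:; next count becomes 2; next at idx=3:; next count becomes 0; next at pos=0:; next count becomes 2; next at idx=4:; next count becomes 0; next at pos=0:; next count becomes 2; next at idx=5:; next count becomes 0; next at pos=0:; next count becomes 2; next total becomes -8; next final value 4
eval_b: total becomes 1; next (not ((not ((step % 4) == max(total, step))) or (not ((total * base) != (step * step))))) evaluates to true; next total becomes 2; next ((total * step) == max(2, (-2))) evaluates to false; next hits division by zero so the output is ERROR
verdict: not equivalent; witness: base=-1, step=2


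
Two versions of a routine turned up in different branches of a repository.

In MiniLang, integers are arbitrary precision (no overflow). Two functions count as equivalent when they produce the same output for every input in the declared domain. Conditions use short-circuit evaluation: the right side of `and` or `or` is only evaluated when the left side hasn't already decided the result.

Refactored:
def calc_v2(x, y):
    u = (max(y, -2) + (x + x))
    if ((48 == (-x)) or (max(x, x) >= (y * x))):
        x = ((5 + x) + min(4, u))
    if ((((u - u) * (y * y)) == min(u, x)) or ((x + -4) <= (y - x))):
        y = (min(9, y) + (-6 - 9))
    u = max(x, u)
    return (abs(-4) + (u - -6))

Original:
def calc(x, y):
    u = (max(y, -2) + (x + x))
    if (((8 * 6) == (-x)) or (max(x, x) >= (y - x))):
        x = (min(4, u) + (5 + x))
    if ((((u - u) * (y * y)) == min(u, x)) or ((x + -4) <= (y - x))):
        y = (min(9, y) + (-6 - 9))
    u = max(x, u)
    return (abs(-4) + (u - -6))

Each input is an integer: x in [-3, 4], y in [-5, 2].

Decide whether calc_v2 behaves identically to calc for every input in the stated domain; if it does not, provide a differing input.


On input x=-3, y=2, calc returns 7 while calc_v2 returns 8.
verdict: not equivalent; witness: x=-3, y=2


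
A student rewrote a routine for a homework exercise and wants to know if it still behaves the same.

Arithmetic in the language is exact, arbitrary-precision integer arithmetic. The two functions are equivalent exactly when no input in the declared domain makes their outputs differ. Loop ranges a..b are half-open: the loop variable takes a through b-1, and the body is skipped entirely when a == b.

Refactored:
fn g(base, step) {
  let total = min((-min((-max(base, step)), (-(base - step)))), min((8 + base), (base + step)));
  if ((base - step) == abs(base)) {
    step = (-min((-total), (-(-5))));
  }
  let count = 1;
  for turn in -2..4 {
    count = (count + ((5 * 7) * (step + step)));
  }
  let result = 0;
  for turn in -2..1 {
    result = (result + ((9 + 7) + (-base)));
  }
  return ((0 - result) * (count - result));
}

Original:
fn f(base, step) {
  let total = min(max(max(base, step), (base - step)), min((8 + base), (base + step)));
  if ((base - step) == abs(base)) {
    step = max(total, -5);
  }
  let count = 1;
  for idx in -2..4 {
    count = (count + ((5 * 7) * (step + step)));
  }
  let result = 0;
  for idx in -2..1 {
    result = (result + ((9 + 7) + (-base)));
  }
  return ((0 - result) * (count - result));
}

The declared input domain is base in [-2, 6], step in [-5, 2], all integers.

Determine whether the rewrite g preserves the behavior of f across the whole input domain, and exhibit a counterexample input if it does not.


Differences: local variable names differ; min/max/abs usage differs — yet all 72 inputs agree.
verdict: equivalent


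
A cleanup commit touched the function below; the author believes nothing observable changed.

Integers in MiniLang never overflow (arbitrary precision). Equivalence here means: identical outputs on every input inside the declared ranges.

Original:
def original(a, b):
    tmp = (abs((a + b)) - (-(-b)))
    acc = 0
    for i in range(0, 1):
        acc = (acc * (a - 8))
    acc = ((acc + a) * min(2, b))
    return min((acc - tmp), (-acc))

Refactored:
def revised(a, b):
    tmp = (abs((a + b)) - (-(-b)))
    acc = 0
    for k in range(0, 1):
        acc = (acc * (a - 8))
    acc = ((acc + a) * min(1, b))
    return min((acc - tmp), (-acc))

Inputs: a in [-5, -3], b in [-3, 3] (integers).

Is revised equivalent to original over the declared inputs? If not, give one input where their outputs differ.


On input a=-5, b=2, original returns -11 while revised returns -6.
verdict: not equivalent; witness: a=-5, b=2


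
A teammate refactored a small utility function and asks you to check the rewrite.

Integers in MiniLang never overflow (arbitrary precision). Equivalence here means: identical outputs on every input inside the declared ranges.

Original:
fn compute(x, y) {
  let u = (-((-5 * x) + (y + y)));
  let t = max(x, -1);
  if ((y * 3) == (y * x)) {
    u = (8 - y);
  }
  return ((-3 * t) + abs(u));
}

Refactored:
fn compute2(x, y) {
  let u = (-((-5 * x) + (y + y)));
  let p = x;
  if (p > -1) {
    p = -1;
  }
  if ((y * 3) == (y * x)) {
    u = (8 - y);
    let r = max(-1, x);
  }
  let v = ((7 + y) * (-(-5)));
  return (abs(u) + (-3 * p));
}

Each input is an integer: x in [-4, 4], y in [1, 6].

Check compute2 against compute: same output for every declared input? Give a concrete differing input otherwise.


Evaluate both at x=-4, y=1.
compute: u=-22, then t=-1, then ((y * 3) == (y * x)) is false, then returns 25
compute2: u=-22, then p=-4, then (p > -1) is false, then ((y * 3) == (y * x)) is false, then v=40, then returns 34
25 != 34, so the rewrite changes behavior.
verdict: not equivalent; witness: x=-4, y=1


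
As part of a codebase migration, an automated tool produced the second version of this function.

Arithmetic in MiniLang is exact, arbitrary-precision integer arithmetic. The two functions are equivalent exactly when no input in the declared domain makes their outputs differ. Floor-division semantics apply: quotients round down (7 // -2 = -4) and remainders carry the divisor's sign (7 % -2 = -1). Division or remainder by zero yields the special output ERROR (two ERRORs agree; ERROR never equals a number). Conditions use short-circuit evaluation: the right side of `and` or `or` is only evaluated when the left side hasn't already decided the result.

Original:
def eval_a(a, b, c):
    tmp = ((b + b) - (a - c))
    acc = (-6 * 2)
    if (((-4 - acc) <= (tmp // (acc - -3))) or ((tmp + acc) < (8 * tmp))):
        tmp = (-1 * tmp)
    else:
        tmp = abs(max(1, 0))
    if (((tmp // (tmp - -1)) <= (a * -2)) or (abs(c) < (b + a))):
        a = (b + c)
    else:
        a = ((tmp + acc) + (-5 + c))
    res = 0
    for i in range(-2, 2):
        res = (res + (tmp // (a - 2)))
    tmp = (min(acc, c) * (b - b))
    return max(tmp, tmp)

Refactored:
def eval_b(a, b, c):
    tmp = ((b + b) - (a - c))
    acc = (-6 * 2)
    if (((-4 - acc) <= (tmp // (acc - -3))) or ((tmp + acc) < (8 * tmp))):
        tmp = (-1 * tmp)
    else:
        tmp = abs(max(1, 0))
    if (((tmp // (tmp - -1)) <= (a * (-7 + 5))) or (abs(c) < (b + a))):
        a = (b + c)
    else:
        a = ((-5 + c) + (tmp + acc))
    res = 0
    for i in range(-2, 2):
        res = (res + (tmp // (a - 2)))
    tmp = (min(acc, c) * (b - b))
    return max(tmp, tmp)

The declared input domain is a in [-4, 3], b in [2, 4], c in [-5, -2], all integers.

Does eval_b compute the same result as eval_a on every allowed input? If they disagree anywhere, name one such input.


Equivalent — the differences include constant usage differs, plus arithmetic usage differs, yet no declared input distinguishes the two.
As a probe, take a=-3, b=4, c=-4: eval_a runs tmp=7, then acc=-12, then (((-4 - acc) <= (tmp // (acc - -3))) or ((tmp + acc) < (8 * tmp))) is true, then tmp=-7, then (((tmp // (tmp - -1)) <= (a * -2)) or (abs(c) < (b + a))) is true, then a=0, then res=0, then (i=-2), then res=3, then (i=-1), then res=6, then (i=0), then res=9, then (i=1), then res=12, then tmp=0, then returns 0; eval_b runs tmp=7, then acc=-12, then (((-4 - acc) <= (tmp // (acc - -3))) or ((tmp + acc) < (8 * tmp))) is true, then tmp=-7, then (((tmp // (tmp - -1)) <= (a * (-7 + 5))) or (abs(c) < (b + a))) is true, then a=0, then res=0, then (i=-2), then res=3, then (i=-1), then res=6, then (i=0), then res=9, then (i=1), then res=12, then tmp=0, then returns 0; both end at 0.
An exhaustive pass over the 96 declared inputs shows identical outputs.
verdict: equivalent


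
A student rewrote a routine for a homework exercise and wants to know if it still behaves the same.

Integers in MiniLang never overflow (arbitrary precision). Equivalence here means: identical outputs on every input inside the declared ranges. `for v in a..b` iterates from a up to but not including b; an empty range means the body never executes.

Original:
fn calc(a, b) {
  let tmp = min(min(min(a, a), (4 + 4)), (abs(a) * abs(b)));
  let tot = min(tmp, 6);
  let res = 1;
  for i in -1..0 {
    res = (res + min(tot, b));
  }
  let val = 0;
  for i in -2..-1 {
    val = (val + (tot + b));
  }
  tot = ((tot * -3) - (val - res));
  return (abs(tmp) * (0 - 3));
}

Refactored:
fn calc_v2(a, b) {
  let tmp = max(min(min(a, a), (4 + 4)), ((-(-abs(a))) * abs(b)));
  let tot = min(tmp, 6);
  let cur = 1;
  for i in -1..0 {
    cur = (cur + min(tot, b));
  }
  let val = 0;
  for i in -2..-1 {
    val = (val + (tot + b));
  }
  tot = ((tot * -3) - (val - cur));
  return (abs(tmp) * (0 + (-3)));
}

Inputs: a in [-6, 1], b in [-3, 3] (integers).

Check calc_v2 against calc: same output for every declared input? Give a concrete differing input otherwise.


Try a=-6, b=-3.
calc: tmp=-6, then tot=-6, then res=1, then (i=-1), then res=-5, then val=0, then (i=-2), then val=-9, then tot=22, then returns -18
calc_v2: tmp=18, then tot=6, then cur=1, then (i=-1), then cur=-2, then val=0, then (i=-2), then val=3, then tot=-23, then returns -54
-18 against -54: the behavior changed.
verdict: not equivalent; witness: a=-6, b=-3


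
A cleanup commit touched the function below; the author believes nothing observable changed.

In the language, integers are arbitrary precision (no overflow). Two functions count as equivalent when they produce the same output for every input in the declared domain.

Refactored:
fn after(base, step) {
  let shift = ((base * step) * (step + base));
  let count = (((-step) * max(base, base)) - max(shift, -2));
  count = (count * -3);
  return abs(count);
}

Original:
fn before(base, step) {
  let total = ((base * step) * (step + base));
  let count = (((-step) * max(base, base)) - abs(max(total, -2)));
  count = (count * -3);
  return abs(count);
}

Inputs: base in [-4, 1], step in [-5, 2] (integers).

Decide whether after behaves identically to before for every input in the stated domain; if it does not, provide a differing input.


Not equivalent: base=-4, step=-5 separates them (66 vs 54).
before: total=-180, then count=-22, then count=66, then returns 66
after: shift=-180, then count=-18, then count=54, then returns 54
verdict: not equivalent; witness: base=-4, step=-5


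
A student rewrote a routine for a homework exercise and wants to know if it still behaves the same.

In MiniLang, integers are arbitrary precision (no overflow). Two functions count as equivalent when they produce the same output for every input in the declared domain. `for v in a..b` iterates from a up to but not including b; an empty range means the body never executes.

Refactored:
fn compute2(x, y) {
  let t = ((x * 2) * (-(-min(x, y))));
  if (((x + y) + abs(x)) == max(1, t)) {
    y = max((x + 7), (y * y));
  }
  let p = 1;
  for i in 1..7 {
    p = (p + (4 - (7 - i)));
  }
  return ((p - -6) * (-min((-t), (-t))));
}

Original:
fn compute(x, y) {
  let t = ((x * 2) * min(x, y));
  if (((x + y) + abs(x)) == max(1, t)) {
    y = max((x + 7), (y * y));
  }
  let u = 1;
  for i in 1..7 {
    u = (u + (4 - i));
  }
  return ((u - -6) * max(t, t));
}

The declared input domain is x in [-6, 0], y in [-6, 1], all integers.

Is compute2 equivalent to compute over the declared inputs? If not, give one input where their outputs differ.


This is a faithful refactor — constant usage differs; also local variable names differ; also min/max/abs usage differs; also arithmetic usage differs, but the computed results match everywhere.
One worked example (x=-4, y=-5) — compute: t := 40 | (((x + y) + abs(x)) == max(1, t)): false | u := 1 | iter i=1: | u := 4 | iter i=2: | u := 6 | iter i=3: | u := 7 | iter i=4: | u := 7 | iter i=5: | u := 6 | iter i=6: | u := 4 | result 400; compute2: t := 40 | (((x + y) + abs(x)) == max(1, t)): false | p := 1 | iter i=1: | p := -1 | iter i=2: | p := -2 | iter i=3: | p := -2 | iter i=4: | p := -1 | iter i=5: | p := 1 | iter i=6: | p := 4 | result 400; agreement on 400.
Checked all 56 inputs in the declared domain: the outputs agree on every one.
verdict: equivalent


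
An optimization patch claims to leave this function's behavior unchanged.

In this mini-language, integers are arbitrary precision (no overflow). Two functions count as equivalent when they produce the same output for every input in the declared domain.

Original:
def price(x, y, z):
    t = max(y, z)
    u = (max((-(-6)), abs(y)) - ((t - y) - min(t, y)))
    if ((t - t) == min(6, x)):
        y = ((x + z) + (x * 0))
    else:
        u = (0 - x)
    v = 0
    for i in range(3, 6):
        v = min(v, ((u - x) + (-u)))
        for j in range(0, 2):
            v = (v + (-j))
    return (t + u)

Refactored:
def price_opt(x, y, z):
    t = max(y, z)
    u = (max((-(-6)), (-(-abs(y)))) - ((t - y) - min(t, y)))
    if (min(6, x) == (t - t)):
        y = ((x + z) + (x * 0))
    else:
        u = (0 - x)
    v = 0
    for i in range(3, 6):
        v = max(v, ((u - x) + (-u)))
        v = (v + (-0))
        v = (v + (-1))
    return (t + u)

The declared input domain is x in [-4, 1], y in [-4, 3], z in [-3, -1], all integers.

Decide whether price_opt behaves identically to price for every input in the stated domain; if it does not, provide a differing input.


The edit looks behavioral (`min(v, ((u - x) + (-u)))` became `max(v, ((u - x) + (-u)))`), but over these ranges it never changes the outcome.
Tracing x=-2, y=3, z=-2: price: t = 3; u = 9; ((t - t) == min(6, x)) -> false; u = 2; v = 0; [i=3]; v = 0; [j=0]; v = 0; [j=1]; v = -1; [i=4]; v = -1; [j=0]; v = -1; [j=1]; v = -2; [i=5]; v = -2; [j=0]; v = -2; [j=1]; v = -3; return 5 | price_opt: t = 3; u = 9; (min(6, x) == (t - t)) -> false; u = 2; v = 0; [i=3]; v = 2; v = 2; v = 1; [i=4]; v = 2; v = 2; v = 1; [i=5]; v = 2; v = 2; v = 1; return 5 — matching result 5.
Every one of the 144 inputs gives matching results.
verdict: equivalent


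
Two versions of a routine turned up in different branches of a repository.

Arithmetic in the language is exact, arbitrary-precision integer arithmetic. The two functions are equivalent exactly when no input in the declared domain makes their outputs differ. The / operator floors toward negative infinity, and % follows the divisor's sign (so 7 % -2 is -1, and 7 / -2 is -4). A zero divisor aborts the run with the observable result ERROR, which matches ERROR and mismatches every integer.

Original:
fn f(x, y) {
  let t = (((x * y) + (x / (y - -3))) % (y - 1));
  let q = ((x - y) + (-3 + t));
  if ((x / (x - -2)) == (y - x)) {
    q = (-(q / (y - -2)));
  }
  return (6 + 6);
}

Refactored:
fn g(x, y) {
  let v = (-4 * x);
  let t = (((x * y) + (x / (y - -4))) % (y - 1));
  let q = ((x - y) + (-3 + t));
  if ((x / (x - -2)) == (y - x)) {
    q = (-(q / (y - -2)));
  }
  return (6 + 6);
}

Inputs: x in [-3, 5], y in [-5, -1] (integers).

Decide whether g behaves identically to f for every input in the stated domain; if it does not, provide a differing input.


Not equivalent: x=-3, y=-4 separates them (12 vs ERROR).
f: t=0, then q=-2, then ((x / (x - -2)) == (y - x)) is false, then returns 12
g: v=12, then a zero divisor aborts: ERROR
verdict: not equivalent; witness: x=-3, y=-4


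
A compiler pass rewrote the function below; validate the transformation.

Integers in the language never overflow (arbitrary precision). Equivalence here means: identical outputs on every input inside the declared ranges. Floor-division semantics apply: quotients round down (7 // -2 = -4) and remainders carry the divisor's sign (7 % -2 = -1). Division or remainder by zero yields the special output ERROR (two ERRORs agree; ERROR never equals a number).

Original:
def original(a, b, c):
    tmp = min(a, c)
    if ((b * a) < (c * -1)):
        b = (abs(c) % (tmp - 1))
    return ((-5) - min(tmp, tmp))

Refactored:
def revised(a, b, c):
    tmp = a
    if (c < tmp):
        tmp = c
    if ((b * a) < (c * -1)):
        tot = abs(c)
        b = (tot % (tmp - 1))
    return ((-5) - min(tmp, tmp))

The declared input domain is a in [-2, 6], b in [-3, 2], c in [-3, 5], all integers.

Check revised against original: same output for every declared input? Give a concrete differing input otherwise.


Side by side, the visible changes include: statement counts differ, branching structure differs, local variable names differ, min/max/abs usage differs, comparison usage differs.
As a probe, take a=0, b=-1, c=0: original runs tmp := 0 | ((b * a) < (c * -1)): false | result -5; revised runs tmp := 0 | (c < tmp): false | ((b * a) < (c * -1)): false | result -5; both end at -5.
Every one of the 486 inputs gives matching results.
verdict: equivalent


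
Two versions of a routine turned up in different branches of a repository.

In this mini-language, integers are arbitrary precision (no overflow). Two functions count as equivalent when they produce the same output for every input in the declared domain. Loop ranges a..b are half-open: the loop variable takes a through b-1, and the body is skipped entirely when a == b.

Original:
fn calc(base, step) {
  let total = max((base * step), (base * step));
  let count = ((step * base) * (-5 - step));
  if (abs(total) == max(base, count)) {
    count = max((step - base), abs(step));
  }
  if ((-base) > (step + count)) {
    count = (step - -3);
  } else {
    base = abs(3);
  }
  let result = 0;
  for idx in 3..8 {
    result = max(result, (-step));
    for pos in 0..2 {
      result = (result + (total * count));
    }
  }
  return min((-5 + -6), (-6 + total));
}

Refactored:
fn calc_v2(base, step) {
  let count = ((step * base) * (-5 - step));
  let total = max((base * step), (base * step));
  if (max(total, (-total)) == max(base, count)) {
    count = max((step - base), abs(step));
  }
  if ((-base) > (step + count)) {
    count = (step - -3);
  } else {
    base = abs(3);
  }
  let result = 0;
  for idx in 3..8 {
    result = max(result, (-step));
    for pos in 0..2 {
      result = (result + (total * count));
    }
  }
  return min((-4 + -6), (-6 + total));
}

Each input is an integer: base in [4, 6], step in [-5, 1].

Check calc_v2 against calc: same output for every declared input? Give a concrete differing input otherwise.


Not equivalent: base=4, step=-1 separates them (-11 vs -10).
calc: total becomes -4; next count becomes 16; next (abs(total) == max(base, count)) evaluates to false; next ((-base) > (step + count)) evaluates to false; next base becomes 3; next result becomes 0; next at idx=3:; next result becomes 1; next at pos=0:; next result becomes -63; next at pos=1:; next result becomes -127; next at idx=4:; next result becomes 1; next at pos=0:; next result becomes -63; next at pos=1:; next result becomes -127; next at idx=5:; next result becomes 1; next at pos=0:; next result becomes -63; next at pos=1:; next result becomes -127; next at idx=6:; next result becomes 1; next at pos=0:; next result becomes -63; next at pos=1:; next result becomes -127; next at idx=7:; next result becomes 1; next at pos=0:; next result becomes -63; next at pos=1:; next result becomes -127; next final value -11
calc_v2: count becomes 16; next total becomes -4; next (max(total, (-total)) == max(base, count)) evaluates to false; next ((-base) > (step + count)) evaluates to false; next base becomes 3; next result becomes 0; next at idx=3:; next result becomes 1; next at pos=0:; next result becomes -63; next at pos=1:; next result becomes -127; next at idx=4:; next result becomes 1; next at pos=0:; next result becomes -63; next at pos=1:; next result becomes -127; next at idx=5:; next result becomes 1; next at pos=0:; next result becomes -63; next at pos=1:; next result becomes -127; next at idx=6:; next result becomes 1; next at pos=0:; next result becomes -63; next at pos=1:; next result becomes -127; next at idx=7:; next result becomes 1; next at pos=0:; next result becomes -63; next at pos=1:; next result becomes -127; next final value -10
verdict: not equivalent; witness: base=4, step=-1


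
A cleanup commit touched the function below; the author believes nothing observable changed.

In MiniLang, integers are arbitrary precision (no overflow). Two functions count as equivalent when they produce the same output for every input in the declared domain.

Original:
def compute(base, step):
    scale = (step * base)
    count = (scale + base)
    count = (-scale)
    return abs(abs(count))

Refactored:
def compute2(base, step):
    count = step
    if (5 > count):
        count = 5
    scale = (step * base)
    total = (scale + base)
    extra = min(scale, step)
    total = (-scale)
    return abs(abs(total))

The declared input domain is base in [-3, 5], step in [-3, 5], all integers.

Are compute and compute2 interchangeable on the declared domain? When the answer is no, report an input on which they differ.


The two versions differ — the changes include min/max/abs usage differs; also comparison usage differs; also branching structure differs; also constant usage differs; also local variable names differ; also statement counts differ.
As a probe, take base=-3, step=5: compute runs scale := -15 | count := -18 | count := 15 | result 15; compute2 runs count := 5 | (5 > count): false | scale := -15 | total := -18 | extra := -15 | total := 15 | result 15; both end at 15.
Across all 81 domain points the two functions coincide.
verdict: equivalent


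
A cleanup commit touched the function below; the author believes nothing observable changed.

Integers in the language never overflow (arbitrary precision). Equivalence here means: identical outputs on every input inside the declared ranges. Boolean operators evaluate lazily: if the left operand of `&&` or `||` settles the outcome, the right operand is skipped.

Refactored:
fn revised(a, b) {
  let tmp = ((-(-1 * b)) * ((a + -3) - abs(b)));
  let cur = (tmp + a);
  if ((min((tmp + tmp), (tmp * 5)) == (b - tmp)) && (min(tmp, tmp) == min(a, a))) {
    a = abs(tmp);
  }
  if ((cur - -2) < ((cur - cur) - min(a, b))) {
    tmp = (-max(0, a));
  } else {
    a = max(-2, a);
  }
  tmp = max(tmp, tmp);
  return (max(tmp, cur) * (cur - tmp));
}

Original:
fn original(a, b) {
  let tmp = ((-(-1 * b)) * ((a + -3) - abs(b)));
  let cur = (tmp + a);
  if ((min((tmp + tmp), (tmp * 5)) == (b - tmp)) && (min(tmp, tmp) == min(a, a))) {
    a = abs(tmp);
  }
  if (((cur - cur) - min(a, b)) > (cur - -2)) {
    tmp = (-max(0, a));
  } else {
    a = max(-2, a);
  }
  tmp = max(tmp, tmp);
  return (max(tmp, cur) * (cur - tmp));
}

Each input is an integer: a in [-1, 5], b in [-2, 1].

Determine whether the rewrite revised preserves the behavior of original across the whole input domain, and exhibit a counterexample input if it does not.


The two are interchangeable: comparison usage differs, and every declared input agrees.
One worked example (a=5, b=1) — original: tmp becomes 1; next cur becomes 6; next ((min((tmp + tmp), (tmp * 5)) == (b - tmp)) && (min(tmp, tmp) == min(a, a))) evaluates to false; next (((cur - cur) - min(a, b)) > (cur - -2)) evaluates to false; next a becomes 5; next tmp becomes 1; next final value 30; revised: tmp becomes 1; next cur becomes 6; next ((min((tmp + tmp), (tmp * 5)) == (b - tmp)) && (min(tmp, tmp) == min(a, a))) evaluates to false; next ((cur - -2) < ((cur - cur) - min(a, b))) evaluates to false; next a becomes 5; next tmp becomes 1; next final value 30; agreement on 30.
Every one of the 28 inputs gives matching results.
verdict: equivalent


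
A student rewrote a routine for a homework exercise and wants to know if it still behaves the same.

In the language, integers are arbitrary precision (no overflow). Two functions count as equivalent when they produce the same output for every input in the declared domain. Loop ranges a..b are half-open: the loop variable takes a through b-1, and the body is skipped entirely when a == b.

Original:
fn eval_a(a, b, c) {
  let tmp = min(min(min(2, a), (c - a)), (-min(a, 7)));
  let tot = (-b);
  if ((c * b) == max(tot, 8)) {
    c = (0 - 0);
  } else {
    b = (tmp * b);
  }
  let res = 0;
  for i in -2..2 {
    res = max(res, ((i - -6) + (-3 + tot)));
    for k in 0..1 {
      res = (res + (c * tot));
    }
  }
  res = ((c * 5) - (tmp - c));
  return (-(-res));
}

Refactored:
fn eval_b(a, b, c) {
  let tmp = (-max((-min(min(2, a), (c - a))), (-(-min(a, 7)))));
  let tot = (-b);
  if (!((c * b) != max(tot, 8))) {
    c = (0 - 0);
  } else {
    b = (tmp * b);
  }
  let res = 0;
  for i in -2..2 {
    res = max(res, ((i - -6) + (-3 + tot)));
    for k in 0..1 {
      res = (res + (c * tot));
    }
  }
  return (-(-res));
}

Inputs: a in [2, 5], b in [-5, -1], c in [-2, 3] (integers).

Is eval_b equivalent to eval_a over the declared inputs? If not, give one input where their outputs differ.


There is a counterexample at a=2, b=-5, c=-2: -8 on one side, -1 on the other.
eval_a: tmp := -4 | tot := 5 | ((c * b) == max(tot, 8)): false | b := 20 | res := 0 | iter i=-2: | res := 6 | iter k=0: | res := -4 | iter i=-1: | res := 7 | iter k=0: | res := -3 | iter i=0: | res := 8 | iter k=0: | res := -2 | iter i=1: | res := 9 | iter k=0: | res := -1 | res := -8 | result -8
eval_b: tmp := -4 | tot := 5 | (!((c * b) != max(tot, 8))): false | b := 20 | res := 0 | iter i=-2: | res := 6 | iter k=0: | res := -4 | iter i=-1: | res := 7 | iter k=0: | res := -3 | iter i=0: | res := 8 | iter k=0: | res := -2 | iter i=1: | res := 9 | iter k=0: | res := -1 | result -1
verdict: not equivalent; witness: a=2, b=-5, c=-2


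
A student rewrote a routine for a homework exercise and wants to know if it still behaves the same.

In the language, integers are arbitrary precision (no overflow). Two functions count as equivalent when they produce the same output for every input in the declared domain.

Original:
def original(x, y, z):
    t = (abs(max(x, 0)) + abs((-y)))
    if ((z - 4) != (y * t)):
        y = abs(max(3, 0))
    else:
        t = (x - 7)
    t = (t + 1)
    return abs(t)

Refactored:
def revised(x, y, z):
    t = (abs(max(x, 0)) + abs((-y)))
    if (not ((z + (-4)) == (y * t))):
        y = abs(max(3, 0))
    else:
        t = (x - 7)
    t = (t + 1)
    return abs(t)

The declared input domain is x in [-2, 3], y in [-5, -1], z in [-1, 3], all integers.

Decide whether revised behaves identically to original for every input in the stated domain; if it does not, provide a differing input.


The two are interchangeable: boolean connective usage differs, and arithmetic usage differs, and comparison usage differs, and every declared input agrees.
Tracing x=1, y=-5, z=3: original: t=6, then ((z - 4) != (y * t)) is true, then y=3, then t=7, then returns 7 | revised: t=6, then (not ((z + (-4)) == (y * t))) is true, then y=3, then t=7, then returns 7 — matching result 7.
Every one of the 150 inputs gives matching results.
verdict: equivalent


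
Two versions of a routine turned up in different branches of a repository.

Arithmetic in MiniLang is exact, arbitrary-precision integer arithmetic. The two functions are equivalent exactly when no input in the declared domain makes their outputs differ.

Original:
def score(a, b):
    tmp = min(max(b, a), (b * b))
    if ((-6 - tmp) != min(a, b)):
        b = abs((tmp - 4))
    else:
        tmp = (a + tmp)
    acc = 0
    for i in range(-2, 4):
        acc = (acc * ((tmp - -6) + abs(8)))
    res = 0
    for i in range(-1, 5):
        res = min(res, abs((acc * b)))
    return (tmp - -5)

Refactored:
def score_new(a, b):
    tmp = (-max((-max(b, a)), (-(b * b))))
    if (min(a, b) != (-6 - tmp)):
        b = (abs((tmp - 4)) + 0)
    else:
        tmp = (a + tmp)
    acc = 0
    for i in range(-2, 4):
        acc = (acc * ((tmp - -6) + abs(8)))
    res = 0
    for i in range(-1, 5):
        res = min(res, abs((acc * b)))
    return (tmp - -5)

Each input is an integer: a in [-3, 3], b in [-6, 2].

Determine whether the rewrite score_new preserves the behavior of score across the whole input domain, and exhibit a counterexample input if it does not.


Reading the diff, among the changes: arithmetic usage differs, and constant usage differs, and min/max/abs usage differs.
Spot check at a=0, b=0 — score: tmp = 0; ((-6 - tmp) != min(a, b)) -> true; b = 4; acc = 0; [i=-2]; acc = 0; [i=-1]; acc = 0; [i=0]; acc = 0; [i=1]; acc = 0; [i=2]; acc = 0; [i=3]; acc = 0; res = 0; [i=-1]; res = 0; [i=0]; res = 0; [i=1]; res = 0; [i=2]; res = 0; [i=3]; res = 0; [i=4]; res = 0; return 5. score_new: tmp = 0; (min(a, b) != (-6 - tmp)) -> true; b = 4; acc = 0; [i=-2]; acc = 0; [i=-1]; acc = 0; [i=0]; acc = 0; [i=1]; acc = 0; [i=2]; acc = 0; [i=3]; acc = 0; res = 0; [i=-1]; res = 0; [i=0]; res = 0; [i=1]; res = 0; [i=2]; res = 0; [i=3]; res = 0; [i=4]; res = 0; return 5. Both give 5.
An exhaustive pass over the 63 declared inputs shows identical outputs.
verdict: equivalent
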